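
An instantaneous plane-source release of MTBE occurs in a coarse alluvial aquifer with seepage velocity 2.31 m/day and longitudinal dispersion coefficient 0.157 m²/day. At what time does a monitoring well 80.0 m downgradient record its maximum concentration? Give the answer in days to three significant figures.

For the 1D instantaneous-source solution, setting ∂C/∂t = 0 at fixed x gives v²t² + 2Dt − x² = 0, so t = (√(D² + v²x²) − D)/v².
√(D² + v²x²) = √(0.157² + 2.31² × 80.0²) = 184.8; v² = 5.3361.
t = (184.8 − 0.157)/5.3361 = 34.6 days (vs. the pure-advection estimate x/v = 34.6 d).

34.6 days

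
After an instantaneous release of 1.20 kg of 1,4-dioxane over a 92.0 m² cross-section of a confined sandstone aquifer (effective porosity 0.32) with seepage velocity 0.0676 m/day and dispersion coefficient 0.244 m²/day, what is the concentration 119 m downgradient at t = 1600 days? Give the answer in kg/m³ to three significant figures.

0.000540 kg/m³

For an instantaneous plane source, C(x,t) = M/(n_e·A·√(4πDt)) · exp(−(x−vt)²/(4Dt)), with n_e·A the pore (flow) area.
Plume center vt = 0.0676 × 1600 = 108.16 m, so the well at 119 m is 10.84 m downgradient of the peak.
√(4πDt) = 70.04 m, giving peak height M/(n_e·A·√(4πDt)) = 1.20/(0.32 × 92.0 × 70.04) = 0.0005820 kg/m³.
(x−vt)²/(4Dt) = (10.84)²/(4 × 0.244 × 1600) = 0.07525; exp(−0.07525) = 0.9275.
C = 0.0005820 × 0.9275 = 0.000540 kg/m³.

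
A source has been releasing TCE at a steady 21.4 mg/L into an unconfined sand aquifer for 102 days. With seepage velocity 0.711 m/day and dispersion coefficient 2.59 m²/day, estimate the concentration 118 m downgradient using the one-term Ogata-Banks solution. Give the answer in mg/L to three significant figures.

0.512 mg/L

For a continuous step input, C/C₀ ≈ ½·erfc((x−vt)/(2√(Dt))).
vt = 0.711 × 102 = 72.522 m and 2√(Dt) = 2√(2.59 × 102) = 32.51 m.
Argument (x−vt)/(2√(Dt)) = (118 − 72.522)/32.51 = 1.399; ½·erfc(1.399) = 0.02394.
C = 21.4 × 0.02394 = 0.512 mg/L.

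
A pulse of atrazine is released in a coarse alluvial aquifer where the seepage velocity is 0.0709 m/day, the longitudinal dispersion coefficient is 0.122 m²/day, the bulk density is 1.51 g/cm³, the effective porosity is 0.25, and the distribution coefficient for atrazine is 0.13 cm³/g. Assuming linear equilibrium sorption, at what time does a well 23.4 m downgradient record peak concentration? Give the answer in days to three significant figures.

Retardation factor R = 1 + ρ_b·K_d/n = 1 + 1.51 × 0.13/0.25 = 1.785.
Sorption retards both mechanisms: v_R = v/R = 0.03972 m/day, D_R = D/R = 0.06835 m²/day.
Peak time from v_R²t² + 2D_R t − x² = 0: t = (√(D_R² + v_R²x²) − D_R)/v_R².
√(D_R² + v_R²x²) = √(0.06835² + 0.03972² × 23.4²) = 0.9320; v_R² = 0.001578.
t = (0.9320 − 0.06835)/0.001578 = 547 days.

547 days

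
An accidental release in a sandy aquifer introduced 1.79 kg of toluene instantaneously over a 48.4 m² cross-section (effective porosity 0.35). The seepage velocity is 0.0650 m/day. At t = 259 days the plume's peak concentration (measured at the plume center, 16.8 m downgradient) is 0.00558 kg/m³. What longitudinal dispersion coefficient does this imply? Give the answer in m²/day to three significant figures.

0.110 m²/day

At the plume center C_max = M/(n_e·A·√(4πDt)), so D = M²/(4πt·(n_e·A·C_max)²).
n_e·A·C_max = 0.35 × 48.4 × 0.00558 = 0.09453 kg/m.
D = 1.79²/(4π × 259 × 0.09453²) = 0.110 m²/day.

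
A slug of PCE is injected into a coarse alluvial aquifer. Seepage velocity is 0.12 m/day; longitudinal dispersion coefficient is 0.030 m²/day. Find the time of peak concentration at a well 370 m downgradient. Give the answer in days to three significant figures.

For the 1D instantaneous-source solution, setting ∂C/∂t = 0 at fixed x gives v²t² + 2Dt − x² = 0, so t = (√(D² + v²x²) − D)/v².
√(D² + v²x²) = √(0.030² + 0.12² × 370²) = 44.40; v² = 0.0144.
t = (44.40 − 0.030)/0.0144 = 3080 days (vs. the pure-advection estimate x/v = 3080 d).

3080 days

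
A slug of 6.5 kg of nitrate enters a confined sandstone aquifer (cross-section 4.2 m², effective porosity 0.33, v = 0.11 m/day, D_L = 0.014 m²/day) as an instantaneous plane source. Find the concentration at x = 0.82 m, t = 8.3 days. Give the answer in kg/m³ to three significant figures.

3.81 kg/m³

For an instantaneous plane source, C(x,t) = M/(n_e·A·√(4πDt)) · exp(−(x−vt)²/(4Dt)), with n_e·A the pore (flow) area.
Plume center vt = 0.11 × 8.3 = 0.913 m, so the well at 0.82 m is 0.093 m upgradient of the peak.
√(4πDt) = 1.208 m, giving peak height M/(n_e·A·√(4πDt)) = 6.5/(0.33 × 4.2 × 1.208) = 3.882 kg/m³.
(x−vt)²/(4Dt) = (-0.093)²/(4 × 0.014 × 8.3) = 0.01861; exp(−0.01861) = 0.9816.
C = 3.882 × 0.9816 = 3.81 kg/m³.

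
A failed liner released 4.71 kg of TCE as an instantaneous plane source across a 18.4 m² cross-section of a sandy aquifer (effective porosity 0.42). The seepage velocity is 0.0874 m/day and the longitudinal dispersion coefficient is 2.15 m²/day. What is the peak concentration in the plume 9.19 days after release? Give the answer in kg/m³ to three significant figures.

0.0387 kg/m³

The peak of an instantaneous 1D plume sits at x = vt; there the Gaussian factor is 1 and C_max = M/(n_e·A·√(4πDt)), where n_e·A is the pore area the mass is dissolved in.
√(4πDt) = √(4π × 2.15 × 9.19) = 15.76 m, so C_max = 4.71/(0.42 × 18.4 × 15.76) = 0.0387 kg/m³.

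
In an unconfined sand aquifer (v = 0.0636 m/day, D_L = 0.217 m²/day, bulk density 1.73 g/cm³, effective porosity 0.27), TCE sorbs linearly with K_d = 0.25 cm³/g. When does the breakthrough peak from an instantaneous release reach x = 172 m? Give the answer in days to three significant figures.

Retardation factor R = 1 + ρ_b·K_d/n = 1 + 1.73 × 0.25/0.27 = 2.602.
Sorption retards both mechanisms: v_R = v/R = 0.02444 m/day, D_R = D/R = 0.08340 m²/day.
Peak time from v_R²t² + 2D_R t − x² = 0: t = (√(D_R² + v_R²x²) − D_R)/v_R².
√(D_R² + v_R²x²) = √(0.08340² + 0.02444² × 172²) = 4.205; v_R² = 0.0005973.
t = (4.205 − 0.08340)/0.0005973 = 6900 days.

6900 days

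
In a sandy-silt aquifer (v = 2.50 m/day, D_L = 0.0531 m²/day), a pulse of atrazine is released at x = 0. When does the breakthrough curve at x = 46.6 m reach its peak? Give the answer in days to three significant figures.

For the 1D instantaneous-source solution, setting ∂C/∂t = 0 at fixed x gives v²t² + 2Dt − x² = 0, so t = (√(D² + v²x²) − D)/v².
√(D² + v²x²) = √(0.0531² + 2.50² × 46.6²) = 116.5; v² = 6.25.
t = (116.5 − 0.0531)/6.25 = 18.6 days (vs. the pure-advection estimate x/v = 18.6 d).

18.6 days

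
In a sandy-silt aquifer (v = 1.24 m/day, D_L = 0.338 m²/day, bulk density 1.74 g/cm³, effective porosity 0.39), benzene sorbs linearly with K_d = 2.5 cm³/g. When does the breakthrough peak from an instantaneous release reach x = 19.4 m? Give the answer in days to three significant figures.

Retardation factor R = 1 + ρ_b·K_d/n = 1 + 1.74 × 2.5/0.39 = 12.15.
Sorption retards both mechanisms: v_R = v/R = 0.1021 m/day, D_R = D/R = 0.02782 m²/day.
Peak time from v_R²t² + 2D_R t − x² = 0: t = (√(D_R² + v_R²x²) − D_R)/v_R².
√(D_R² + v_R²x²) = √(0.02782² + 0.1021² × 19.4²) = 1.981; v_R² = 0.01042.
t = (1.981 − 0.02782)/0.01042 = 187 days.

187 days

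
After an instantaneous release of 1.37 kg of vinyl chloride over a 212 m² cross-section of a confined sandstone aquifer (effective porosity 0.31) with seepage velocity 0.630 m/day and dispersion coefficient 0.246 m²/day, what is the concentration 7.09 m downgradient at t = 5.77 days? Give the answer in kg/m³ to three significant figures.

0.000603 kg/m³

For an instantaneous plane source, C(x,t) = M/(n_e·A·√(4πDt)) · exp(−(x−vt)²/(4Dt)), with n_e·A the pore (flow) area.
Plume center vt = 0.630 × 5.77 = 3.6351 m, so the well at 7.09 m is 3.4549 m downgradient of the peak.
√(4πDt) = 4.223 m, giving peak height M/(n_e·A·√(4πDt)) = 1.37/(0.31 × 212 × 4.223) = 0.004936 kg/m³.
(x−vt)²/(4Dt) = (3.4549)²/(4 × 0.246 × 5.77) = 2.102; exp(−2.102) = 0.1222.
C = 0.004936 × 0.1222 = 0.000603 kg/m³.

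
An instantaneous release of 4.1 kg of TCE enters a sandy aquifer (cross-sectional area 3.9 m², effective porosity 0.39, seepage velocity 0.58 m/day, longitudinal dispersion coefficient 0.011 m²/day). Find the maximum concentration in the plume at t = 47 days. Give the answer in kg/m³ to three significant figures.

1.06 kg/m³

The peak of an instantaneous 1D plume sits at x = vt; there the Gaussian factor is 1 and C_max = M/(n_e·A·√(4πDt)), where n_e·A is the pore area the mass is dissolved in.
√(4πDt) = √(4π × 0.011 × 47) = 2.549 m, so C_max = 4.1/(0.39 × 3.9 × 2.549) = 1.06 kg/m³.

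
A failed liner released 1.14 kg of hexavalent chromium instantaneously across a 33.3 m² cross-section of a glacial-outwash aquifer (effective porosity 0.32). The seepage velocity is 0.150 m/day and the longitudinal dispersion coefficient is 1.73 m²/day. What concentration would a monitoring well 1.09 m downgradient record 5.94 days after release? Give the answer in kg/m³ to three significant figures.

For an instantaneous plane source, C(x,t) = M/(n_e·A·√(4πDt)) · exp(−(x−vt)²/(4Dt)), with n_e·A the pore (flow) area.
Plume center vt = 0.150 × 5.94 = 0.891 m, so the well at 1.09 m is 0.199 m downgradient of the peak.
√(4πDt) = 11.36 m, giving peak height M/(n_e·A·√(4πDt)) = 1.14/(0.32 × 33.3 × 11.36) = 0.009417 kg/m³.
(x−vt)²/(4Dt) = (0.199)²/(4 × 1.73 × 5.94) = 0.0009634; exp(−0.0009634) = 0.9990.
C = 0.009417 × 0.9990 = 0.00941 kg/m³.

0.00941 kg/m³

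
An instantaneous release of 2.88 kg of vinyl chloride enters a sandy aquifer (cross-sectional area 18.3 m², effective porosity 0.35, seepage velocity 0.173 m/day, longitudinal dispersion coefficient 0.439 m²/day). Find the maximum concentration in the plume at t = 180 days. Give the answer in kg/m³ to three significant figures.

0.0143 kg/m³

The peak of an instantaneous 1D plume sits at x = vt; there the Gaussian factor is 1 and C_max = M/(n_e·A·√(4πDt)), where n_e·A is the pore area the mass is dissolved in.
√(4πDt) = √(4π × 0.439 × 180) = 31.51 m, so C_max = 2.88/(0.35 × 18.3 × 31.51) = 0.0143 kg/m³.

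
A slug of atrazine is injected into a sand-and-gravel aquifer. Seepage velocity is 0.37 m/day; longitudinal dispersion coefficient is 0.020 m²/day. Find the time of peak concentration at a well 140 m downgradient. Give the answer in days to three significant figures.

378 days

For the 1D instantaneous-source solution, setting ∂C/∂t = 0 at fixed x gives v²t² + 2Dt − x² = 0, so t = (√(D² + v²x²) − D)/v².
√(D² + v²x²) = √(0.020² + 0.37² × 140²) = 51.80; v² = 0.1369.
t = (51.80 − 0.020)/0.1369 = 378 days (vs. the pure-advection estimate x/v = 378 d).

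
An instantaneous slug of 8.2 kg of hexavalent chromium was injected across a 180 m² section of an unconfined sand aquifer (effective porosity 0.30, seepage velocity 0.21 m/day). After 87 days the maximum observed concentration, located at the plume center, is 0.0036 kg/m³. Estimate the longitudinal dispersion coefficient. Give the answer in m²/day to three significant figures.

At the plume center C_max = M/(n_e·A·√(4πDt)), so D = M²/(4πt·(n_e·A·C_max)²).
n_e·A·C_max = 0.30 × 180 × 0.0036 = 0.1944 kg/m.
D = 8.2²/(4π × 87 × 0.1944²) = 1.63 m²/day.

1.63 m²/day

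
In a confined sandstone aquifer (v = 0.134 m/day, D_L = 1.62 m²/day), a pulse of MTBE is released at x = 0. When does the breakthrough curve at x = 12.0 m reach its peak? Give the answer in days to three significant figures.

36.9 days

For the 1D instantaneous-source solution, setting ∂C/∂t = 0 at fixed x gives v²t² + 2Dt − x² = 0, so t = (√(D² + v²x²) − D)/v².
√(D² + v²x²) = √(1.62² + 0.134² × 12.0²) = 2.283; v² = 0.017956.
t = (2.283 − 1.62)/0.017956 = 36.9 days (vs. the pure-advection estimate x/v = 89.6 d).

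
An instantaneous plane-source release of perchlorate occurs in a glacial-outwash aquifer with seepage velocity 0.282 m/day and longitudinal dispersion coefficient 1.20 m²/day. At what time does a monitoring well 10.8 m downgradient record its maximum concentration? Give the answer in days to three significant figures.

26.1 days

For the 1D instantaneous-source solution, setting ∂C/∂t = 0 at fixed x gives v²t² + 2Dt − x² = 0, so t = (√(D² + v²x²) − D)/v².
√(D² + v²x²) = √(1.20² + 0.282² × 10.8²) = 3.273; v² = 0.079524.
t = (3.273 − 1.20)/0.079524 = 26.1 days (vs. the pure-advection estimate x/v = 38.3 d).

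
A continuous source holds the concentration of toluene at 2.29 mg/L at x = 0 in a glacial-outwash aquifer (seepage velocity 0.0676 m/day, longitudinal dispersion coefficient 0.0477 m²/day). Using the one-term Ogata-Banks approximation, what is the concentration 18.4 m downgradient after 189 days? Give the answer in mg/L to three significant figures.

0.212 mg/L

For a continuous step input, C/C₀ ≈ ½·erfc((x−vt)/(2√(Dt))).
vt = 0.0676 × 189 = 12.7764 m and 2√(Dt) = 2√(0.0477 × 189) = 6.005 m.
Argument (x−vt)/(2√(Dt)) = (18.4 − 12.7764)/6.005 = 0.9365; ½·erfc(0.9365) = 0.09268.
C = 2.29 × 0.09268 = 0.212 mg/L.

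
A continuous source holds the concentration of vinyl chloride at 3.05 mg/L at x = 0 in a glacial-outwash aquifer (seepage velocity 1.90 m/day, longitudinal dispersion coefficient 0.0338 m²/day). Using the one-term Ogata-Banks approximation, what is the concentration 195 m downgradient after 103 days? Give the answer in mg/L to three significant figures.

For a continuous step input, C/C₀ ≈ ½·erfc((x−vt)/(2√(Dt))).
vt = 1.90 × 103 = 195.7 m and 2√(Dt) = 2√(0.0338 × 103) = 3.732 m.
Argument (x−vt)/(2√(Dt)) = (195 − 195.7)/3.732 = -0.1876; ½·erfc(-0.1876) = 0.6046.
C = 3.05 × 0.6046 = 1.84 mg/L.

1.84 mg/L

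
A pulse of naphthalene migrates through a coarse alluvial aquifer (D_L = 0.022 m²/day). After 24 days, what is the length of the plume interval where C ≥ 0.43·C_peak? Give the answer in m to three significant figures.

2.67 m

The plume is Gaussian with σ = √(2Dt) = √(2 × 0.022 × 24) = 1.028 m.
C/C_peak = exp(−Δx²/(2σ²)) = 0.43 ⇒ Δx = σ·√(−2 ln 0.43) = 1.028 × 1.299 = 1.335 m.
Width = 2Δx = 2.67 m.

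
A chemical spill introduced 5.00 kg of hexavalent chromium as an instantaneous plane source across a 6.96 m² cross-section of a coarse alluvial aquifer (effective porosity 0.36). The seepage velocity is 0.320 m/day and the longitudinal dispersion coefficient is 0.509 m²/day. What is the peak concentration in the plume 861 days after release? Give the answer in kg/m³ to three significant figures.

0.0269 kg/m³

The peak of an instantaneous 1D plume sits at x = vt; there the Gaussian factor is 1 and C_max = M/(n_e·A·√(4πDt)), where n_e·A is the pore area the mass is dissolved in.
√(4πDt) = √(4π × 0.509 × 861) = 74.21 m, so C_max = 5.00/(0.36 × 6.96 × 74.21) = 0.0269 kg/m³.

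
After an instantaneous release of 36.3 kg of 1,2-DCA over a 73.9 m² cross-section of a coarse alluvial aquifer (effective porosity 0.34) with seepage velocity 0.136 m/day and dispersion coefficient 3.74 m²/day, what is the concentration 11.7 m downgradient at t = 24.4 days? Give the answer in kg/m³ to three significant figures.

0.0352 kg/m³

For an instantaneous plane source, C(x,t) = M/(n_e·A·√(4πDt)) · exp(−(x−vt)²/(4Dt)), with n_e·A the pore (flow) area.
Plume center vt = 0.136 × 24.4 = 3.3184 m, so the well at 11.7 m is 8.3816 m downgradient of the peak.
√(4πDt) = 33.86 m, giving peak height M/(n_e·A·√(4πDt)) = 36.3/(0.34 × 73.9 × 33.86) = 0.04267 kg/m³.
(x−vt)²/(4Dt) = (8.3816)²/(4 × 3.74 × 24.4) = 0.1925; exp(−0.1925) = 0.8249.
C = 0.04267 × 0.8249 = 0.0352 kg/m³.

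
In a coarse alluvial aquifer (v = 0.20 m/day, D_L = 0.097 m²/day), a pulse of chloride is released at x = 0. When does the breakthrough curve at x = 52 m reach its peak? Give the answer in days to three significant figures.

258 days

For the 1D instantaneous-source solution, setting ∂C/∂t = 0 at fixed x gives v²t² + 2Dt − x² = 0, so t = (√(D² + v²x²) − D)/v².
√(D² + v²x²) = √(0.097² + 0.20² × 52²) = 10.40; v² = 0.04.
t = (10.40 − 0.097)/0.04 = 258 days (vs. the pure-advection estimate x/v = 260 d).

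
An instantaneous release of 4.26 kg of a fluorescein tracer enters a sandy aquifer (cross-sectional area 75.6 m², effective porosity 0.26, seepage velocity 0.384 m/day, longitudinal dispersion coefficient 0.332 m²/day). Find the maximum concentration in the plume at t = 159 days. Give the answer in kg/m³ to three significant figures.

The peak of an instantaneous 1D plume sits at x = vt; there the Gaussian factor is 1 and C_max = M/(n_e·A·√(4πDt)), where n_e·A is the pore area the mass is dissolved in.
√(4πDt) = √(4π × 0.332 × 159) = 25.76 m, so C_max = 4.26/(0.26 × 75.6 × 25.76) = 0.00841 kg/m³.

0.00841 kg/m³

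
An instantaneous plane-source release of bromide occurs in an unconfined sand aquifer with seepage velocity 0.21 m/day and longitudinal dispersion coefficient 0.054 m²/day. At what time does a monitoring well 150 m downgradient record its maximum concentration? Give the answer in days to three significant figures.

713 days

For the 1D instantaneous-source solution, setting ∂C/∂t = 0 at fixed x gives v²t² + 2Dt − x² = 0, so t = (√(D² + v²x²) − D)/v².
√(D² + v²x²) = √(0.054² + 0.21² × 150²) = 31.50; v² = 0.0441.
t = (31.50 − 0.054)/0.0441 = 713 days (vs. the pure-advection estimate x/v = 714 d).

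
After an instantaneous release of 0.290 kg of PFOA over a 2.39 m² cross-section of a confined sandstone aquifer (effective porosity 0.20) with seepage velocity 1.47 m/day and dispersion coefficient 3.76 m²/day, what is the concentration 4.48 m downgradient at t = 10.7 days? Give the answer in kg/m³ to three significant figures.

0.0123 kg/m³

For an instantaneous plane source, C(x,t) = M/(n_e·A·√(4πDt)) · exp(−(x−vt)²/(4Dt)), with n_e·A the pore (flow) area.
Plume center vt = 1.47 × 10.7 = 15.729 m, so the well at 4.48 m is 11.249 m upgradient of the peak.
√(4πDt) = 22.48 m, giving peak height M/(n_e·A·√(4πDt)) = 0.290/(0.20 × 2.39 × 22.48) = 0.02699 kg/m³.
(x−vt)²/(4Dt) = (-11.249)²/(4 × 3.76 × 10.7) = 0.7863; exp(−0.7863) = 0.4555.
C = 0.02699 × 0.4555 = 0.0123 kg/m³.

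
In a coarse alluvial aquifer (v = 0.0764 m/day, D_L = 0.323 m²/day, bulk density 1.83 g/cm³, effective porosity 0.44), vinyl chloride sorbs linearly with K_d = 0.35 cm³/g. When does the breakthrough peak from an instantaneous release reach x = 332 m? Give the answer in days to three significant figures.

Retardation factor R = 1 + ρ_b·K_d/n = 1 + 1.83 × 0.35/0.44 = 2.456.
Sorption retards both mechanisms: v_R = v/R = 0.03111 m/day, D_R = D/R = 0.1315 m²/day.
Peak time from v_R²t² + 2D_R t − x² = 0: t = (√(D_R² + v_R²x²) − D_R)/v_R².
√(D_R² + v_R²x²) = √(0.1315² + 0.03111² × 332²) = 10.33; v_R² = 0.0009678.
t = (10.33 − 0.1315)/0.0009678 = 10500 days.

10500 days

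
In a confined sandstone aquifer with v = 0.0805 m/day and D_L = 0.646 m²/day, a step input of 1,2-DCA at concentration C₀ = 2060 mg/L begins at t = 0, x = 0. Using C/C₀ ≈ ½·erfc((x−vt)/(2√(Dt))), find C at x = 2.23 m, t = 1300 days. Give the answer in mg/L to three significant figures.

For a continuous step input, C/C₀ ≈ ½·erfc((x−vt)/(2√(Dt))).
vt = 0.0805 × 1300 = 104.65 m and 2√(Dt) = 2√(0.646 × 1300) = 57.96 m.
Argument (x−vt)/(2√(Dt)) = (2.23 − 104.65)/57.96 = -1.767; ½·erfc(-1.767) = 0.9938.
C = 2060 × 0.9938 = 2050 mg/L.

2050 mg/L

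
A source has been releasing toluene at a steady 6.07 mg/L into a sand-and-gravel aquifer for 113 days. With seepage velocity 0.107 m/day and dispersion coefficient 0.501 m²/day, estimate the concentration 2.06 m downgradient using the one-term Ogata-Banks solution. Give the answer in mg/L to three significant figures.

5.02 mg/L

For a continuous step input, C/C₀ ≈ ½·erfc((x−vt)/(2√(Dt))).
vt = 0.107 × 113 = 12.091 m and 2√(Dt) = 2√(0.501 × 113) = 15.05 m.
Argument (x−vt)/(2√(Dt)) = (2.06 − 12.091)/15.05 = -0.6665; ½·erfc(-0.6665) = 0.8271.
C = 6.07 × 0.8271 = 5.02 mg/L.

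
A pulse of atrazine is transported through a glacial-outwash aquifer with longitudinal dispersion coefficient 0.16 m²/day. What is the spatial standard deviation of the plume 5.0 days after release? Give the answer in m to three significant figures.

1.26 m

Dispersive spreading gives a Gaussian with σ² = 2Dt; advection only shifts the center.
σ = √(2 × 0.16 × 5.0) = 1.26 m.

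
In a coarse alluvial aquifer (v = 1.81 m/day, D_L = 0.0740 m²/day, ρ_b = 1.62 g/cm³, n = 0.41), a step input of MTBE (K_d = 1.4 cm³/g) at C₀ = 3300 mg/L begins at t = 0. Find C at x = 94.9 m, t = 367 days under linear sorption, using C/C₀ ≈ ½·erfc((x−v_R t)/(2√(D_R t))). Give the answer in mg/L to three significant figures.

Retardation factor R = 1 + ρ_b·K_d/n = 1 + 1.62 × 1.4/0.41 = 6.532.
Sorption retards both mechanisms: v_R = v/R = 0.2771 m/day, D_R = D/R = 0.01133 m²/day.
v_R·t = 0.2771 × 367 = 101.6957 m; 2√(D_R t) = 4.078 m; argument = (94.9 − 101.6957)/4.078 = -1.666.
C = C₀ × ½·erfc(-1.666) = 3300 × 0.9908 = 3270 mg/L.

3270 mg/L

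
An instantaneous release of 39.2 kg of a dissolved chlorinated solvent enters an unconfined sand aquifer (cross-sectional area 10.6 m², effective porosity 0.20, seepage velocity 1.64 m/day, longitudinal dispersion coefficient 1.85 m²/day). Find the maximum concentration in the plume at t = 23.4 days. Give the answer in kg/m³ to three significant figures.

The peak of an instantaneous 1D plume sits at x = vt; there the Gaussian factor is 1 and C_max = M/(n_e·A·√(4πDt)), where n_e·A is the pore area the mass is dissolved in.
√(4πDt) = √(4π × 1.85 × 23.4) = 23.32 m, so C_max = 39.2/(0.20 × 10.6 × 23.32) = 0.793 kg/m³.

0.793 kg/m³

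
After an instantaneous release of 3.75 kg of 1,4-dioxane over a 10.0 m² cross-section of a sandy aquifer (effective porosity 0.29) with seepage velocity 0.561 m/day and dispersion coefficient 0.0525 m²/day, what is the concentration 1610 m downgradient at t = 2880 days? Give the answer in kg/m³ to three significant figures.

0.0281 kg/m³

For an instantaneous plane source, C(x,t) = M/(n_e·A·√(4πDt)) · exp(−(x−vt)²/(4Dt)), with n_e·A the pore (flow) area.
Plume center vt = 0.561 × 2880 = 1615.68 m, so the well at 1610 m is 5.68 m upgradient of the peak.
√(4πDt) = 43.59 m, giving peak height M/(n_e·A·√(4πDt)) = 3.75/(0.29 × 10.0 × 43.59) = 0.02967 kg/m³.
(x−vt)²/(4Dt) = (-5.68)²/(4 × 0.0525 × 2880) = 0.05334; exp(−0.05334) = 0.9481.
C = 0.02967 × 0.9481 = 0.0281 kg/m³.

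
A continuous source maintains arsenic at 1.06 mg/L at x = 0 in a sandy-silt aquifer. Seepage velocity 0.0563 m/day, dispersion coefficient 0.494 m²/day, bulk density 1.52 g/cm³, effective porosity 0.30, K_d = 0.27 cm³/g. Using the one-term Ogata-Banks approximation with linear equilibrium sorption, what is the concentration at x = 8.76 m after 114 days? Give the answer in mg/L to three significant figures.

0.202 mg/L

Retardation factor R = 1 + ρ_b·K_d/n = 1 + 1.52 × 0.27/0.30 = 2.368.
Sorption retards both mechanisms: v_R = v/R = 0.02378 m/day, D_R = D/R = 0.2086 m²/day.
v_R·t = 0.02378 × 114 = 2.71092 m; 2√(D_R t) = 9.753 m; argument = (8.76 − 2.71092)/9.753 = 0.6202.
C = C₀ × ½·erfc(0.6202) = 1.06 × 0.1902 = 0.202 mg/L.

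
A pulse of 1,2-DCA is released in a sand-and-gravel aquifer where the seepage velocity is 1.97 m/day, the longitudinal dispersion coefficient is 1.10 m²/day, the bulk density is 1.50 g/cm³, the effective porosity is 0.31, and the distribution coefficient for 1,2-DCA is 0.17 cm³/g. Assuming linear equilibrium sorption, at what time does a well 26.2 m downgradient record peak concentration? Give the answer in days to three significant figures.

Retardation factor R = 1 + ρ_b·K_d/n = 1 + 1.50 × 0.17/0.31 = 1.823.
Sorption retards both mechanisms: v_R = v/R = 1.081 m/day, D_R = D/R = 0.6034 m²/day.
Peak time from v_R²t² + 2D_R t − x² = 0: t = (√(D_R² + v_R²x²) − D_R)/v_R².
√(D_R² + v_R²x²) = √(0.6034² + 1.081² × 26.2²) = 28.33; v_R² = 1.169.
t = (28.33 − 0.6034)/1.169 = 23.7 days.

23.7 days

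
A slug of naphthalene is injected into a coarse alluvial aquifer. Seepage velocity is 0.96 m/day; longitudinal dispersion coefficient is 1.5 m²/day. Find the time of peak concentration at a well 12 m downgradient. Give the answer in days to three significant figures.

11.0 days

For the 1D instantaneous-source solution, setting ∂C/∂t = 0 at fixed x gives v²t² + 2Dt − x² = 0, so t = (√(D² + v²x²) − D)/v².
√(D² + v²x²) = √(1.5² + 0.96² × 12²) = 11.62; v² = 0.9216.
t = (11.62 − 1.5)/0.9216 = 11.0 days (vs. the pure-advection estimate x/v = 12.5 d).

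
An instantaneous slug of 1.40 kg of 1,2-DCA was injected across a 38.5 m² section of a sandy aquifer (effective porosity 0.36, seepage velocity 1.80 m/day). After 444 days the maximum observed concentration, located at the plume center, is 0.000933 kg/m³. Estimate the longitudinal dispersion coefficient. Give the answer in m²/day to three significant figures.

2.10 m²/day

At the plume center C_max = M/(n_e·A·√(4πDt)), so D = M²/(4πt·(n_e·A·C_max)²).
n_e·A·C_max = 0.36 × 38.5 × 0.000933 = 0.01293 kg/m.
D = 1.40²/(4π × 444 × 0.01293²) = 2.10 m²/day.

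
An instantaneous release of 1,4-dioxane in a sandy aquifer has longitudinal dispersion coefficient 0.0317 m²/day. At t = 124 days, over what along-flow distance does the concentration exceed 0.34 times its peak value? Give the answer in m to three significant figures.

8.24 m

The plume is Gaussian with σ = √(2Dt) = √(2 × 0.0317 × 124) = 2.804 m.
C/C_peak = exp(−Δx²/(2σ²)) = 0.34 ⇒ Δx = σ·√(−2 ln 0.34) = 2.804 × 1.469 = 4.119 m.
Width = 2Δx = 8.24 m.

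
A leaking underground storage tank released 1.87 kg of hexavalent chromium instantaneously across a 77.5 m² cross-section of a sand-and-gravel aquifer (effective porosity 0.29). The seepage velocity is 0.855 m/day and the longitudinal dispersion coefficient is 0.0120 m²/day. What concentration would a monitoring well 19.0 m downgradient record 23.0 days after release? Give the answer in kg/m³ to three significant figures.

For an instantaneous plane source, C(x,t) = M/(n_e·A·√(4πDt)) · exp(−(x−vt)²/(4Dt)), with n_e·A the pore (flow) area.
Plume center vt = 0.855 × 23.0 = 19.665 m, so the well at 19.0 m is 0.665 m upgradient of the peak.
√(4πDt) = 1.862 m, giving peak height M/(n_e·A·√(4πDt)) = 1.87/(0.29 × 77.5 × 1.862) = 0.04469 kg/m³.
(x−vt)²/(4Dt) = (-0.665)²/(4 × 0.0120 × 23.0) = 0.4006; exp(−0.4006) = 0.6699.
C = 0.04469 × 0.6699 = 0.0299 kg/m³.

0.0299 kg/m³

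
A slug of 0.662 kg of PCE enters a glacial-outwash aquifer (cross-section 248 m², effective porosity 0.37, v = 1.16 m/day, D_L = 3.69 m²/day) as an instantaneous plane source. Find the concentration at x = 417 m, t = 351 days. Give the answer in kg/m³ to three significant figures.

For an instantaneous plane source, C(x,t) = M/(n_e·A·√(4πDt)) · exp(−(x−vt)²/(4Dt)), with n_e·A the pore (flow) area.
Plume center vt = 1.16 × 351 = 407.16 m, so the well at 417 m is 9.84 m downgradient of the peak.
√(4πDt) = 127.6 m, giving peak height M/(n_e·A·√(4πDt)) = 0.662/(0.37 × 248 × 127.6) = 5.654e-05 kg/m³.
(x−vt)²/(4Dt) = (9.84)²/(4 × 3.69 × 351) = 0.01869; exp(−0.01869) = 0.9815.
C = 5.654e-05 × 0.9815 = 5.55e-05 kg/m³.

5.55e-05 kg/m³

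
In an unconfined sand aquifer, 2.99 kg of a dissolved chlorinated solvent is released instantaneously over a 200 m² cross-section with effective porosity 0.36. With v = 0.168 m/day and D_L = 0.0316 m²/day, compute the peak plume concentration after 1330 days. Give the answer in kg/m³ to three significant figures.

The peak of an instantaneous 1D plume sits at x = vt; there the Gaussian factor is 1 and C_max = M/(n_e·A·√(4πDt)), where n_e·A is the pore area the mass is dissolved in.
√(4πDt) = √(4π × 0.0316 × 1330) = 22.98 m, so C_max = 2.99/(0.36 × 200 × 22.98) = 0.00181 kg/m³.

0.00181 kg/m³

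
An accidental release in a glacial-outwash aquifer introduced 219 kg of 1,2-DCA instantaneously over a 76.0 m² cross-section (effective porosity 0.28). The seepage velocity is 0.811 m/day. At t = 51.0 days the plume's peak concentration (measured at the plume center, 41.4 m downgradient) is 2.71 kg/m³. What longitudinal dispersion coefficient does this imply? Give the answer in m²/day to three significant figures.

0.0225 m²/day

At the plume center C_max = M/(n_e·A·√(4πDt)), so D = M²/(4πt·(n_e·A·C_max)²).
n_e·A·C_max = 0.28 × 76.0 × 2.71 = 57.67 kg/m.
D = 219²/(4π × 51.0 × 57.67²) = 0.0225 m²/day.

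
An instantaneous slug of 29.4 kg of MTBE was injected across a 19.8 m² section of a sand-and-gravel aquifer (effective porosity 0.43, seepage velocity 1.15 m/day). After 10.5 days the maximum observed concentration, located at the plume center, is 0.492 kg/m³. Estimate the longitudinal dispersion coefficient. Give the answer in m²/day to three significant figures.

0.373 m²/day

At the plume center C_max = M/(n_e·A·√(4πDt)), so D = M²/(4πt·(n_e·A·C_max)²).
n_e·A·C_max = 0.43 × 19.8 × 0.492 = 4.189 kg/m.
D = 29.4²/(4π × 10.5 × 4.189²) = 0.373 m²/day.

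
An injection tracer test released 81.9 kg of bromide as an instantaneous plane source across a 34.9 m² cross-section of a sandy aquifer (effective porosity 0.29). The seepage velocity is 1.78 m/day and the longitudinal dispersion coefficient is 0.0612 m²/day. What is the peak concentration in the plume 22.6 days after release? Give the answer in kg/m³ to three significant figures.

The peak of an instantaneous 1D plume sits at x = vt; there the Gaussian factor is 1 and C_max = M/(n_e·A·√(4πDt)), where n_e·A is the pore area the mass is dissolved in.
√(4πDt) = √(4π × 0.0612 × 22.6) = 4.169 m, so C_max = 81.9/(0.29 × 34.9 × 4.169) = 1.94 kg/m³.

1.94 kg/m³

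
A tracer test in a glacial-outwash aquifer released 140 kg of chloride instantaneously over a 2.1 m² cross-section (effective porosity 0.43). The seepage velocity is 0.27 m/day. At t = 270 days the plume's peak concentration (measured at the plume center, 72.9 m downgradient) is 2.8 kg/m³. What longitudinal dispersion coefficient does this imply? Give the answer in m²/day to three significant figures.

0.904 m²/day

At the plume center C_max = M/(n_e·A·√(4πDt)), so D = M²/(4πt·(n_e·A·C_max)²).
n_e·A·C_max = 0.43 × 2.1 × 2.8 = 2.528 kg/m.
D = 140²/(4π × 270 × 2.528²) = 0.904 m²/day.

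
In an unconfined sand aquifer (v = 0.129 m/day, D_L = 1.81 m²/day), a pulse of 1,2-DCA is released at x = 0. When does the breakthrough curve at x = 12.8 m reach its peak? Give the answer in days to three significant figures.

38.5 days

For the 1D instantaneous-source solution, setting ∂C/∂t = 0 at fixed x gives v²t² + 2Dt − x² = 0, so t = (√(D² + v²x²) − D)/v².
√(D² + v²x²) = √(1.81² + 0.129² × 12.8²) = 2.450; v² = 0.016641.
t = (2.450 − 1.81)/0.016641 = 38.5 days (vs. the pure-advection estimate x/v = 99.2 d).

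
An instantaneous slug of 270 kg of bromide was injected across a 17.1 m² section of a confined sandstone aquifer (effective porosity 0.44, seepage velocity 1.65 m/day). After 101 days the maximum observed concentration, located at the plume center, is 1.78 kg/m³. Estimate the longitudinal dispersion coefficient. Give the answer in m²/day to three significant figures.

At the plume center C_max = M/(n_e·A·√(4πDt)), so D = M²/(4πt·(n_e·A·C_max)²).
n_e·A·C_max = 0.44 × 17.1 × 1.78 = 13.39 kg/m.
D = 270²/(4π × 101 × 13.39²) = 0.320 m²/day.

0.320 m²/day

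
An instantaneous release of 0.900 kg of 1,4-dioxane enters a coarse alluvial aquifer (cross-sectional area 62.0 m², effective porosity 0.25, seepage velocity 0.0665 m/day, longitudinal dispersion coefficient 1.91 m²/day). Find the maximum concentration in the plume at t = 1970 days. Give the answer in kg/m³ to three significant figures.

0.000267 kg/m³

The peak of an instantaneous 1D plume sits at x = vt; there the Gaussian factor is 1 and C_max = M/(n_e·A·√(4πDt)), where n_e·A is the pore area the mass is dissolved in.
√(4πDt) = √(4π × 1.91 × 1970) = 217.4 m, so C_max = 0.900/(0.25 × 62.0 × 217.4) = 0.000267 kg/m³.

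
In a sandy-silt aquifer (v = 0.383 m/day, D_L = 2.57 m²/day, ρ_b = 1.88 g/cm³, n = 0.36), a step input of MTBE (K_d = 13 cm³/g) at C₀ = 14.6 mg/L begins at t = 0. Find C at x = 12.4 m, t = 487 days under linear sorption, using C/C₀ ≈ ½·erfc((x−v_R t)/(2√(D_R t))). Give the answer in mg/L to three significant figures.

0.787 mg/L

Retardation factor R = 1 + ρ_b·K_d/n = 1 + 1.88 × 13/0.36 = 68.89.
Sorption retards both mechanisms: v_R = v/R = 0.005560 m/day, D_R = D/R = 0.03731 m²/day.
v_R·t = 0.005560 × 487 = 2.70772 m; 2√(D_R t) = 8.525 m; argument = (12.4 − 2.70772)/8.525 = 1.137.
C = C₀ × ½·erfc(1.137) = 14.6 × 0.05392 = 0.787 mg/L.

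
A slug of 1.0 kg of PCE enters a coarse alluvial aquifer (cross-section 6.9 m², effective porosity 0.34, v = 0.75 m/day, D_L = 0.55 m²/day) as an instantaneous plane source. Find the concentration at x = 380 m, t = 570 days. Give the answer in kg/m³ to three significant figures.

0.00112 kg/m³

For an instantaneous plane source, C(x,t) = M/(n_e·A·√(4πDt)) · exp(−(x−vt)²/(4Dt)), with n_e·A the pore (flow) area.
Plume center vt = 0.75 × 570 = 427.5 m, so the well at 380 m is 47.5 m upgradient of the peak.
√(4πDt) = 62.77 m, giving peak height M/(n_e·A·√(4πDt)) = 1.0/(0.34 × 6.9 × 62.77) = 0.006791 kg/m³.
(x−vt)²/(4Dt) = (-47.5)²/(4 × 0.55 × 570) = 1.799; exp(−1.799) = 0.1655.
C = 0.006791 × 0.1655 = 0.00112 kg/m³.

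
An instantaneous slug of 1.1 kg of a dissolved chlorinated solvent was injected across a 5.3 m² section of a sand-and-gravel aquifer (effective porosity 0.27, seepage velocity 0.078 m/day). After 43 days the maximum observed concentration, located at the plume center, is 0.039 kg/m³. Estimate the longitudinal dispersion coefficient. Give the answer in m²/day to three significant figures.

0.719 m²/day

At the plume center C_max = M/(n_e·A·√(4πDt)), so D = M²/(4πt·(n_e·A·C_max)²).
n_e·A·C_max = 0.27 × 5.3 × 0.039 = 0.05581 kg/m.
D = 1.1²/(4π × 43 × 0.05581²) = 0.719 m²/day.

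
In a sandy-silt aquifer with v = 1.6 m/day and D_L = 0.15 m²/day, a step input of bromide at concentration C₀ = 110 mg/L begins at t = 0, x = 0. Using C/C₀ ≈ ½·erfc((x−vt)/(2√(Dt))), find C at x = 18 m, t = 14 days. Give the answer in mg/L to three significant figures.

For a continuous step input, C/C₀ ≈ ½·erfc((x−vt)/(2√(Dt))).
vt = 1.6 × 14 = 22.4 m and 2√(Dt) = 2√(0.15 × 14) = 2.898 m.
Argument (x−vt)/(2√(Dt)) = (18 − 22.4)/2.898 = -1.518; ½·erfc(-1.518) = 0.9841.
C = 110 × 0.9841 = 108 mg/L.

108 mg/L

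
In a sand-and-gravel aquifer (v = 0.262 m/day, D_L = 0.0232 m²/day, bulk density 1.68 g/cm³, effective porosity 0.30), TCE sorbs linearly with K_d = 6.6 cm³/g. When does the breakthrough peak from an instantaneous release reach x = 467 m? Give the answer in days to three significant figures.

67600 days

Retardation factor R = 1 + ρ_b·K_d/n = 1 + 1.68 × 6.6/0.30 = 37.96.
Sorption retards both mechanisms: v_R = v/R = 0.006902 m/day, D_R = D/R = 0.0006112 m²/day.
Peak time from v_R²t² + 2D_R t − x² = 0: t = (√(D_R² + v_R²x²) − D_R)/v_R².
√(D_R² + v_R²x²) = √(0.0006112² + 0.006902² × 467²) = 3.223; v_R² = 4.764e-05.
t = (3.223 − 0.0006112)/4.764e-05 = 67600 days.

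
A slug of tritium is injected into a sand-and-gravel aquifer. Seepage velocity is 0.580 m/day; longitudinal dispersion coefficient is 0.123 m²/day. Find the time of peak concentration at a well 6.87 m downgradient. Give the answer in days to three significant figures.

11.5 days

For the 1D instantaneous-source solution, setting ∂C/∂t = 0 at fixed x gives v²t² + 2Dt − x² = 0, so t = (√(D² + v²x²) − D)/v².
√(D² + v²x²) = √(0.123² + 0.580² × 6.87²) = 3.986; v² = 0.3364.
t = (3.986 − 0.123)/0.3364 = 11.5 days (vs. the pure-advection estimate x/v = 11.8 d).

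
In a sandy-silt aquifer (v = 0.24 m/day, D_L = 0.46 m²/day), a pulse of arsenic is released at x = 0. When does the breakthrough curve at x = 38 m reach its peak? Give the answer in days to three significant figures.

151 days

For the 1D instantaneous-source solution, setting ∂C/∂t = 0 at fixed x gives v²t² + 2Dt − x² = 0, so t = (√(D² + v²x²) − D)/v².
√(D² + v²x²) = √(0.46² + 0.24² × 38²) = 9.132; v² = 0.0576.
t = (9.132 − 0.46)/0.0576 = 151 days (vs. the pure-advection estimate x/v = 158 d).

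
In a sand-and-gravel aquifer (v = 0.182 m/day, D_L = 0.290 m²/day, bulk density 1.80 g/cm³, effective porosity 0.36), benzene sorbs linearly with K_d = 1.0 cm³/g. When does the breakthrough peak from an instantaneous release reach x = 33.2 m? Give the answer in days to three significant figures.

1040 days

Retardation factor R = 1 + ρ_b·K_d/n = 1 + 1.80 × 1.0/0.36 = 6.000.
Sorption retards both mechanisms: v_R = v/R = 0.03033 m/day, D_R = D/R = 0.04833 m²/day.
Peak time from v_R²t² + 2D_R t − x² = 0: t = (√(D_R² + v_R²x²) − D_R)/v_R².
√(D_R² + v_R²x²) = √(0.04833² + 0.03033² × 33.2²) = 1.008; v_R² = 0.0009199.
t = (1.008 − 0.04833)/0.0009199 = 1040 days.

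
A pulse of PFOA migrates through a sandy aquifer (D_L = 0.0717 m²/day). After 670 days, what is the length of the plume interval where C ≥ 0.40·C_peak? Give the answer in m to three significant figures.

The plume is Gaussian with σ = √(2Dt) = √(2 × 0.0717 × 670) = 9.802 m.
C/C_peak = exp(−Δx²/(2σ²)) = 0.40 ⇒ Δx = σ·√(−2 ln 0.40) = 9.802 × 1.354 = 13.27 m.
Width = 2Δx = 26.5 m.

26.5 m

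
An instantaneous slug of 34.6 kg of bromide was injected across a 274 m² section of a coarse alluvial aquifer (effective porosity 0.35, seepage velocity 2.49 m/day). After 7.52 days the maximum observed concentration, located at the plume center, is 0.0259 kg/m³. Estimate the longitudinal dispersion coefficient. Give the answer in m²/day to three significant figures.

2.05 m²/day

At the plume center C_max = M/(n_e·A·√(4πDt)), so D = M²/(4πt·(n_e·A·C_max)²).
n_e·A·C_max = 0.35 × 274 × 0.0259 = 2.484 kg/m.
D = 34.6²/(4π × 7.52 × 2.484²) = 2.05 m²/day.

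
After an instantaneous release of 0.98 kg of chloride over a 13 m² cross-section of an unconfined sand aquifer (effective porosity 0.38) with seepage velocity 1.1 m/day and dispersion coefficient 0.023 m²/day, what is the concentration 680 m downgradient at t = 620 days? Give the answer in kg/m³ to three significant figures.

For an instantaneous plane source, C(x,t) = M/(n_e·A·√(4πDt)) · exp(−(x−vt)²/(4Dt)), with n_e·A the pore (flow) area.
Plume center vt = 1.1 × 620 = 682 m, so the well at 680 m is 2 m upgradient of the peak.
√(4πDt) = 13.39 m, giving peak height M/(n_e·A·√(4πDt)) = 0.98/(0.38 × 13 × 13.39) = 0.01482 kg/m³.
(x−vt)²/(4Dt) = (-2)²/(4 × 0.023 × 620) = 0.07013; exp(−0.07013) = 0.9323.
C = 0.01482 × 0.9323 = 0.0138 kg/m³.

0.0138 kg/m³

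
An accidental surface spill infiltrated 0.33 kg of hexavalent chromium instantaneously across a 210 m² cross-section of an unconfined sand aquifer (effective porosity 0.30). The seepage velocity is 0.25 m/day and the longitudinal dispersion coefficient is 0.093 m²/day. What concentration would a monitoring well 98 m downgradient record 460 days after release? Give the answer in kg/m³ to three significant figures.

4.17e-05 kg/m³

For an instantaneous plane source, C(x,t) = M/(n_e·A·√(4πDt)) · exp(−(x−vt)²/(4Dt)), with n_e·A the pore (flow) area.
Plume center vt = 0.25 × 460 = 115 m, so the well at 98 m is 17 m upgradient of the peak.
√(4πDt) = 23.19 m, giving peak height M/(n_e·A·√(4πDt)) = 0.33/(0.30 × 210 × 23.19) = 0.0002259 kg/m³.
(x−vt)²/(4Dt) = (-17)²/(4 × 0.093 × 460) = 1.689; exp(−1.689) = 0.1847.
C = 0.0002259 × 0.1847 = 4.17e-05 kg/m³.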